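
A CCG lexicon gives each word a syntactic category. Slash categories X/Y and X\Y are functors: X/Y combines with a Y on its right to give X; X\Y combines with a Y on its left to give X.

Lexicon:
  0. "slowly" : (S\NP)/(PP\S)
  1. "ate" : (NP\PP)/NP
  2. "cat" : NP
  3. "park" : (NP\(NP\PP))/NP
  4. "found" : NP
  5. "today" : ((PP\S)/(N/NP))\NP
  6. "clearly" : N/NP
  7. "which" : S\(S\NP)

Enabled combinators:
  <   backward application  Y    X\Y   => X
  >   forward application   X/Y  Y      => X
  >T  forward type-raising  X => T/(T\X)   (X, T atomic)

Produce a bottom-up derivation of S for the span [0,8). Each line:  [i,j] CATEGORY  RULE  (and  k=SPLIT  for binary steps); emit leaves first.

[0,8] S   <
  [0,7] S\NP   >
    [0,1] "slowly" : (S\NP)/(PP\S)
    [1,7] PP\S   >
      [1,6] (PP\S)/(N/NP)   <
        [1,5] NP   <
          [1,3] NP\PP   >
            [1,2] "ate" : (NP\PP)/NP
            [2,3] "cat" : NP
          [3,5] NP\(NP\PP)   >
            [3,4] "park" : (NP\(NP\PP))/NP
            [4,5] "found" : NP
        [5,6] "today" : ((PP\S)/(N/NP))\NP
      [6,7] "clearly" : N/NP
  [7,8] "which" : S\(S\NP)

[0,1] (S\NP)/(PP\S)  lex  "slowly"
[1,2] (NP\PP)/NP  lex  "ate"
[2,3] NP  lex  "cat"
[1,3] NP\PP  >  k=2
[3,4] (NP\(NP\PP))/NP  lex  "park"
[4,5] NP  lex  "found"
[3,5] NP\(NP\PP)  >  k=4
[1,5] NP  <  k=3
[5,6] ((PP\S)/(N/NP))\NP  lex  "today"
[1,6] (PP\S)/(N/NP)  <  k=5
[6,7] N/NP  lex  "clearly"
[1,7] PP\S  >  k=6
[0,7] S\NP  >  k=1
[7,8] S\(S\NP)  lex  "which"
[0,8] S  <  k=7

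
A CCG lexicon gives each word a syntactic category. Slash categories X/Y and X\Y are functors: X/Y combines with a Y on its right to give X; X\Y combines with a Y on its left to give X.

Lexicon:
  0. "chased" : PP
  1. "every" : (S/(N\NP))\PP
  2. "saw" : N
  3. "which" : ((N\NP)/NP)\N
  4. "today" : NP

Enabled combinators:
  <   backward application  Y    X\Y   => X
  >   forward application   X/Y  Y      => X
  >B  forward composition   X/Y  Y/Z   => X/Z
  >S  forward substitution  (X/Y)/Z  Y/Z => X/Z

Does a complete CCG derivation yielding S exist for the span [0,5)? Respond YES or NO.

[0,5] S   >
  [0,2] S/(N\NP)   <
    [0,1] "chased" : PP
    [1,2] "every" : (S/(N\NP))\PP
  [2,5] N\NP   >
    [2,4] (N\NP)/NP   <
      [2,3] "saw" : N
      [3,4] "which" : ((N\NP)/NP)\N
    [4,5] "today" : NP

YES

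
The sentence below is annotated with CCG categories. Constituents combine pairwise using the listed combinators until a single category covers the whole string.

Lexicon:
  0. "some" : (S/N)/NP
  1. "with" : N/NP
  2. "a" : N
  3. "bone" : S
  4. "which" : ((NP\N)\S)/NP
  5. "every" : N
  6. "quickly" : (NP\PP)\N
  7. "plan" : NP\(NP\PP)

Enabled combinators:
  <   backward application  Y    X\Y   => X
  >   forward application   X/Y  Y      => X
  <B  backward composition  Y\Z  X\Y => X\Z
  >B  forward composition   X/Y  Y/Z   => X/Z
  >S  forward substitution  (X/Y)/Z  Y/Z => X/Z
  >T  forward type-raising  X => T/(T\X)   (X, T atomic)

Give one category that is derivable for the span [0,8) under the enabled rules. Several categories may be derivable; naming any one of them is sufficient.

S

[0,8] S   >
  [0,2] S/NP   >S
    [0,1] "some" : (S/N)/NP
    [1,2] "with" : N/NP
  [2,8] NP   <
    [2,3] "a" : N
    [3,8] NP\N   <
      [3,4] "bone" : S
      [4,8] (NP\N)\S   >
        [4,5] "which" : ((NP\N)\S)/NP
        [5,8] NP   <
          [5,7] NP\PP   <
            [5,6] "every" : N
            [6,7] "quickly" : (NP\PP)\N
          [7,8] "plan" : NP\(NP\PP)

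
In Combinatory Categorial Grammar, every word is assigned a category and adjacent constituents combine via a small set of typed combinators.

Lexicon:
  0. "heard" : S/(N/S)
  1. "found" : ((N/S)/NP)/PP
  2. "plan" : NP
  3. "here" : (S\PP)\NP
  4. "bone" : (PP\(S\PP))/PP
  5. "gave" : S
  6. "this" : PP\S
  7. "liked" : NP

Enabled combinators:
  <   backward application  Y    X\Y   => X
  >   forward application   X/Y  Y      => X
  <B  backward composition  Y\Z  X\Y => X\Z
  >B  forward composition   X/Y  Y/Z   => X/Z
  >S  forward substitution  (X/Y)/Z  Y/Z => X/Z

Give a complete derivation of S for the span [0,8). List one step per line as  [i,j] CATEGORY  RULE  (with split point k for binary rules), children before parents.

[0,1] S/(N/S)  lex  "heard"
[1,2] ((N/S)/NP)/PP  lex  "found"
[2,3] NP  lex  "plan"
[3,4] (S\PP)\NP  lex  "here"
[4,5] (PP\(S\PP))/PP  lex  "bone"
[5,6] S  lex  "gave"
[6,7] PP\S  lex  "this"
[5,7] PP  <  k=6
[4,7] PP\(S\PP)  >  k=5
[3,7] PP\NP  <B  k=4
[2,7] PP  <  k=3
[1,7] (N/S)/NP  >  k=2
[0,7] S/NP  >B  k=1
[7,8] NP  lex  "liked"
[0,8] S  >  k=7

[0,8] S   >
  [0,7] S/NP   >B
    [0,1] "heard" : S/(N/S)
    [1,7] (N/S)/NP   >
      [1,2] "found" : ((N/S)/NP)/PP
      [2,7] PP   <
        [2,3] "plan" : NP
        [3,7] PP\NP   <B
          [3,4] "here" : (S\PP)\NP
          [4,7] PP\(S\PP)   >
            [4,5] "bone" : (PP\(S\PP))/PP
            [5,7] PP   <
              [5,6] "gave" : S
              [6,7] "this" : PP\S
  [7,8] "liked" : NP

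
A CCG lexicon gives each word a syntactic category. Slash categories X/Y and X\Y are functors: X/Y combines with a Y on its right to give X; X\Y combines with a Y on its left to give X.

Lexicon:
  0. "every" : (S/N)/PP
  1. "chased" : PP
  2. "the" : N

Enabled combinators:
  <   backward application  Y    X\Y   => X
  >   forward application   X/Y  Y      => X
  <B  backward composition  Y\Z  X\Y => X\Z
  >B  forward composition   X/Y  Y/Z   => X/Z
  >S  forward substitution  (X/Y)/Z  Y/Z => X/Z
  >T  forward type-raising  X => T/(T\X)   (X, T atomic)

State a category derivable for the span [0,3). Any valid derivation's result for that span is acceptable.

S

[0,3] S   >
  [0,2] S/N   >
    [0,1] "every" : (S/N)/PP
    [1,2] "chased" : PP
  [2,3] "the" : N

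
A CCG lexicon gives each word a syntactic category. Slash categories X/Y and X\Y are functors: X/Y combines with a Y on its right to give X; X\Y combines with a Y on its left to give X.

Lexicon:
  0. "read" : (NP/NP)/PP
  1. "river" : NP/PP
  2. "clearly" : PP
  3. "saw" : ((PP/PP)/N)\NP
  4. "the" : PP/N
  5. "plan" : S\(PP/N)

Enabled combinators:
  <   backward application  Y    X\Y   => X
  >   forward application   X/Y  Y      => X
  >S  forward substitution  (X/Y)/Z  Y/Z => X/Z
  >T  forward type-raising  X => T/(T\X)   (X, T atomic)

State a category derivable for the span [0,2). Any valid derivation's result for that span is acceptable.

[0,6] S   <
  [0,5] PP/N   >S
    [0,4] (PP/PP)/N   <
      [0,3] NP   >
        [0,2] NP/PP   >S
          [0,1] "read" : (NP/NP)/PP
          [1,2] "river" : NP/PP
        [2,3] "clearly" : PP
      [3,4] "saw" : ((PP/PP)/N)\NP
    [4,5] "the" : PP/N
  [5,6] "plan" : S\(PP/N)

NP/PP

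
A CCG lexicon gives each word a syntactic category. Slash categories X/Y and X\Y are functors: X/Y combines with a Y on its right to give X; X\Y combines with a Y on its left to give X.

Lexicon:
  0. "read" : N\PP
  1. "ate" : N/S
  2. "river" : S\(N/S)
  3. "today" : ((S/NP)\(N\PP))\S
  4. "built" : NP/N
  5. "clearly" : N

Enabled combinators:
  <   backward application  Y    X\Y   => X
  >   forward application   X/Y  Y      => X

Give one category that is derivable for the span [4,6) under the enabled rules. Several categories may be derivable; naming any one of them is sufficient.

NP

[0,6] S   >
  [0,4] S/NP   <
    [0,1] "read" : N\PP
    [1,4] (S/NP)\(N\PP)   <
      [1,3] S   <
        [1,2] "ate" : N/S
        [2,3] "river" : S\(N/S)
      [3,4] "today" : ((S/NP)\(N\PP))\S
  [4,6] NP   >
    [4,5] "built" : NP/N
    [5,6] "clearly" : N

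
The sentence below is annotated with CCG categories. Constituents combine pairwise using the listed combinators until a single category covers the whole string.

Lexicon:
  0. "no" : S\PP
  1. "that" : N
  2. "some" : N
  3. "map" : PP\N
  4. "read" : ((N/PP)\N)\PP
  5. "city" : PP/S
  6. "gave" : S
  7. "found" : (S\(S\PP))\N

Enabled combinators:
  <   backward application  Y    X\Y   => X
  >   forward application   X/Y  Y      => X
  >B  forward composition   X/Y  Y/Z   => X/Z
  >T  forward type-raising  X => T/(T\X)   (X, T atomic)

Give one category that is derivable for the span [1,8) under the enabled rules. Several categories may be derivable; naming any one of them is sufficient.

S\(S\PP)

[0,8] S   <
  [0,1] "no" : S\PP
  [1,8] S\(S\PP)   <
    [1,7] N   >
      [1,5] N/PP   <
        [1,2] "that" : N
        [2,5] (N/PP)\N   <
          [2,4] PP   <
            [2,3] "some" : N
            [3,4] "map" : PP\N
          [4,5] "read" : ((N/PP)\N)\PP
      [5,7] PP   >
        [5,6] "city" : PP/S
        [6,7] "gave" : S
    [7,8] "found" : (S\(S\PP))\N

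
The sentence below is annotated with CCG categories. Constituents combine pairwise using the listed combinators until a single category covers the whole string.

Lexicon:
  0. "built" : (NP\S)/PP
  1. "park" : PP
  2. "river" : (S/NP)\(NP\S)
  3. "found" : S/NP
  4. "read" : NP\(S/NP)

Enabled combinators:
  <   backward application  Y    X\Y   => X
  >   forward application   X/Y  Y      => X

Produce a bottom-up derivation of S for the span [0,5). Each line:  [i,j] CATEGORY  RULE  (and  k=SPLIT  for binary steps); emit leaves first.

[0,1] (NP\S)/PP  lex  "built"
[1,2] PP  lex  "park"
[0,2] NP\S  >  k=1
[2,3] (S/NP)\(NP\S)  lex  "river"
[0,3] S/NP  <  k=2
[3,4] S/NP  lex  "found"
[4,5] NP\(S/NP)  lex  "read"
[3,5] NP  <  k=4
[0,5] S  >  k=3

[0,5] S   >
  [0,3] S/NP   <
    [0,2] NP\S   >
      [0,1] "built" : (NP\S)/PP
      [1,2] "park" : PP
    [2,3] "river" : (S/NP)\(NP\S)
  [3,5] NP   <
    [3,4] "found" : S/NP
    [4,5] "read" : NP\(S/NP)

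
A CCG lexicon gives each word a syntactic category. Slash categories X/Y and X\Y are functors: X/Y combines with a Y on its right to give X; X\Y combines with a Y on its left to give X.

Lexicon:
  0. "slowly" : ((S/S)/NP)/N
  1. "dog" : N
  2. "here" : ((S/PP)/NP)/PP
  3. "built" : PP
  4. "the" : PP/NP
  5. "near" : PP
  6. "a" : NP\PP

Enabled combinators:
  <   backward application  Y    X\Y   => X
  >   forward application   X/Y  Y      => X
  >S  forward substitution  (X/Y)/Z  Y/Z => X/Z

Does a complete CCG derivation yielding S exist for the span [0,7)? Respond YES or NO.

[0,7] S   >
  [0,5] S/NP   >S
    [0,2] (S/S)/NP   >
      [0,1] "slowly" : ((S/S)/NP)/N
      [1,2] "dog" : N
    [2,5] S/NP   >S
      [2,4] (S/PP)/NP   >
        [2,3] "here" : ((S/PP)/NP)/PP
        [3,4] "built" : PP
      [4,5] "the" : PP/NP
  [5,7] NP   <
    [5,6] "near" : PP
    [6,7] "a" : NP\PP

YES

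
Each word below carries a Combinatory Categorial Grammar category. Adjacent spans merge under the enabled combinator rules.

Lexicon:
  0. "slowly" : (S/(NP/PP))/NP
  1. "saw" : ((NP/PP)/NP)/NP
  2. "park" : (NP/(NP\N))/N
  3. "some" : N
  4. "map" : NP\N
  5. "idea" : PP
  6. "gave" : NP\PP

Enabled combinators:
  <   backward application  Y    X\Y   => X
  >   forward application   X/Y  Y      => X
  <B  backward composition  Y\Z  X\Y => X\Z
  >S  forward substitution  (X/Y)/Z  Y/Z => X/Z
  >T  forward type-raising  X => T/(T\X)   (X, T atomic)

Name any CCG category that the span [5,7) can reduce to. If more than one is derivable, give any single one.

[0,7] S   >
  [0,5] S/NP   >S
    [0,1] "slowly" : (S/(NP/PP))/NP
    [1,5] (NP/PP)/NP   >
      [1,2] "saw" : ((NP/PP)/NP)/NP
      [2,5] NP   >
        [2,4] NP/(NP\N)   >
          [2,3] "park" : (NP/(NP\N))/N
          [3,4] "some" : N
        [4,5] "map" : NP\N
  [5,7] NP   <
    [5,6] "idea" : PP
    [6,7] "gave" : NP\PP

NP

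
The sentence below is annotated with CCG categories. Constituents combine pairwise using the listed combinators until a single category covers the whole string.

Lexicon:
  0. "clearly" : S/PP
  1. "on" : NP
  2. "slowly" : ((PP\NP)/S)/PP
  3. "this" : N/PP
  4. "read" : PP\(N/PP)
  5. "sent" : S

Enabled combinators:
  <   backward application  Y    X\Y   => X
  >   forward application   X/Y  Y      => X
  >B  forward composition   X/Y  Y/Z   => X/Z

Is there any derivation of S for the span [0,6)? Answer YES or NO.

[0,6] S   >
  [0,1] "clearly" : S/PP
  [1,6] PP   <
    [1,2] "on" : NP
    [2,6] PP\NP   >
      [2,5] (PP\NP)/S   >
        [2,3] "slowly" : ((PP\NP)/S)/PP
        [3,5] PP   <
          [3,4] "this" : N/PP
          [4,5] "read" : PP\(N/PP)
      [5,6] "sent" : S

YES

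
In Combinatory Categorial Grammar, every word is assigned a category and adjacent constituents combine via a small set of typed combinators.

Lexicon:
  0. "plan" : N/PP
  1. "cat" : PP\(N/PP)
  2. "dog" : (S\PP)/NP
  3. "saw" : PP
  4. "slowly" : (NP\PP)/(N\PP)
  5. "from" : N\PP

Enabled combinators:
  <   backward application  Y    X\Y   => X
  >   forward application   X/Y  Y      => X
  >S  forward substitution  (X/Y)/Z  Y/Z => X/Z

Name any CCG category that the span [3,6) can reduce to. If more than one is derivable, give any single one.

[0,6] S   <
  [0,2] PP   <
    [0,1] "plan" : N/PP
    [1,2] "cat" : PP\(N/PP)
  [2,6] S\PP   >
    [2,3] "dog" : (S\PP)/NP
    [3,6] NP   <
      [3,4] "saw" : PP
      [4,6] NP\PP   >
        [4,5] "slowly" : (NP\PP)/(N\PP)
        [5,6] "from" : N\PP

NP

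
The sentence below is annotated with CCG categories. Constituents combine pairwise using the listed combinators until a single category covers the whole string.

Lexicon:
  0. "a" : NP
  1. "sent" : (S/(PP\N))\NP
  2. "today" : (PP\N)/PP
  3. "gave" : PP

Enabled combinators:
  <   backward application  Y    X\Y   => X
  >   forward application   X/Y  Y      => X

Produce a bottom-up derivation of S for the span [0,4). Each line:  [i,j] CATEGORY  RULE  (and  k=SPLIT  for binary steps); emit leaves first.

[0,4] S   >
  [0,2] S/(PP\N)   <
    [0,1] "a" : NP
    [1,2] "sent" : (S/(PP\N))\NP
  [2,4] PP\N   >
    [2,3] "today" : (PP\N)/PP
    [3,4] "gave" : PP

[0,1] NP  lex  "a"
[1,2] (S/(PP\N))\NP  lex  "sent"
[0,2] S/(PP\N)  <  k=1
[2,3] (PP\N)/PP  lex  "today"
[3,4] PP  lex  "gave"
[2,4] PP\N  >  k=3
[0,4] S  >  k=2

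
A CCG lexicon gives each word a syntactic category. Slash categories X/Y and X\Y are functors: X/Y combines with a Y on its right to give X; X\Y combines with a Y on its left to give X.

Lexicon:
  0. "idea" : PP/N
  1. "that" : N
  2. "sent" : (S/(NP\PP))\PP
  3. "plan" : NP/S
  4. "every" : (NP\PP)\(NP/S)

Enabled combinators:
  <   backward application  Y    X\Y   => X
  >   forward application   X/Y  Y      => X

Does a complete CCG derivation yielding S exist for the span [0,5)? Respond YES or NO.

YES

[0,5] S   >
  [0,3] S/(NP\PP)   <
    [0,2] PP   >
      [0,1] "idea" : PP/N
      [1,2] "that" : N
    [2,3] "sent" : (S/(NP\PP))\PP
  [3,5] NP\PP   <
    [3,4] "plan" : NP/S
    [4,5] "every" : (NP\PP)\(NP/S)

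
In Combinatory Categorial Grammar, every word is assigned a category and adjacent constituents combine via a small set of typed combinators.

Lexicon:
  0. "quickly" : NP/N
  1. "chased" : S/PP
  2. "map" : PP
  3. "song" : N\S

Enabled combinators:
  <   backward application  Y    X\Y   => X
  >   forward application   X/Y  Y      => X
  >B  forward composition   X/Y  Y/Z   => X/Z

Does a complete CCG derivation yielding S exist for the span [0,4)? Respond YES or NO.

NO

NP/N S/PP PP N\S
CKY chart[0,4] = {NP}; S ∉ chart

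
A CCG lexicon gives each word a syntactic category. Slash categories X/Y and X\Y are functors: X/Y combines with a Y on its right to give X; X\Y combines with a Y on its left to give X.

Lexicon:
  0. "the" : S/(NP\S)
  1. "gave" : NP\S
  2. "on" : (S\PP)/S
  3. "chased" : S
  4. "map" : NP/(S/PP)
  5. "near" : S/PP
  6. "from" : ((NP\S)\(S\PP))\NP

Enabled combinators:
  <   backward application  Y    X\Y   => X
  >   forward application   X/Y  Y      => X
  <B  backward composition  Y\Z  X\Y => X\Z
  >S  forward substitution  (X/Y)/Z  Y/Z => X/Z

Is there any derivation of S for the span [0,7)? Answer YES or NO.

NO

S/(NP\S) NP\S (S\PP)/S S NP/(S/PP) S/PP ((NP\S)\(S\PP))\NP
CKY chart[0,7] = {NP}; S ∉ chart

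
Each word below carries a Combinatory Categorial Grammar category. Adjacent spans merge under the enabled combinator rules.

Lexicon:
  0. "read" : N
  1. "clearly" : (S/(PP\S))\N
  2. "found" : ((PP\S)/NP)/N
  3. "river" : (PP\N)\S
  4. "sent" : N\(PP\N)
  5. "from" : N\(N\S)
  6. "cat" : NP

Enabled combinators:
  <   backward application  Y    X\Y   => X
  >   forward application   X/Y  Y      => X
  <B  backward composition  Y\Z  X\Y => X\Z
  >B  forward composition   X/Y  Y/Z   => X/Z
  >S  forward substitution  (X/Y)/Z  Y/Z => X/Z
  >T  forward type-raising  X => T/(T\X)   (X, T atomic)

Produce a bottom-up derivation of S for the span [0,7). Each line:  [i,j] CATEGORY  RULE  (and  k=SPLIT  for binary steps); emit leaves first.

[0,1] N  lex  "read"
[1,2] (S/(PP\S))\N  lex  "clearly"
[0,2] S/(PP\S)  <  k=1
[2,3] ((PP\S)/NP)/N  lex  "found"
[3,4] (PP\N)\S  lex  "river"
[4,5] N\(PP\N)  lex  "sent"
[3,5] N\S  <B  k=4
[5,6] N\(N\S)  lex  "from"
[3,6] N  <  k=5
[2,6] (PP\S)/NP  >  k=3
[6,7] NP  lex  "cat"
[2,7] PP\S  >  k=6
[0,7] S  >  k=2

[0,7] S   >
  [0,2] S/(PP\S)   <
    [0,1] "read" : N
    [1,2] "clearly" : (S/(PP\S))\N
  [2,7] PP\S   >
    [2,6] (PP\S)/NP   >
      [2,3] "found" : ((PP\S)/NP)/N
      [3,6] N   <
        [3,5] N\S   <B
          [3,4] "river" : (PP\N)\S
          [4,5] "sent" : N\(PP\N)
        [5,6] "from" : N\(N\S)
    [6,7] "cat" : NP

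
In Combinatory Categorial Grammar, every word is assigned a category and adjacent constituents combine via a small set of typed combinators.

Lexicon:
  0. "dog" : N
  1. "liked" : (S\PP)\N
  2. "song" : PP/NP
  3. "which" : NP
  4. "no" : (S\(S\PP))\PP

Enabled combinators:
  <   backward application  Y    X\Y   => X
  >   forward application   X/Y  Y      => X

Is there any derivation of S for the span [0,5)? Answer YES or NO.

[0,5] S   <
  [0,2] S\PP   <
    [0,1] "dog" : N
    [1,2] "liked" : (S\PP)\N
  [2,5] S\(S\PP)   <
    [2,4] PP   >
      [2,3] "song" : PP/NP
      [3,4] "which" : NP
    [4,5] "no" : (S\(S\PP))\PP

YES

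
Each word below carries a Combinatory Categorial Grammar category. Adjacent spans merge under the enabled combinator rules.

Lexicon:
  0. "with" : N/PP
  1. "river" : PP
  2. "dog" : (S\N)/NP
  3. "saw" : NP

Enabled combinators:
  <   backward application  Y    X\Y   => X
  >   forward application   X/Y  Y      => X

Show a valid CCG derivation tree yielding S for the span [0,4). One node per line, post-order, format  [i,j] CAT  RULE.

[0,1] N/PP  lex  "with"
[1,2] PP  lex  "river"
[0,2] N  >  k=1
[2,3] (S\N)/NP  lex  "dog"
[3,4] NP  lex  "saw"
[2,4] S\N  >  k=3
[0,4] S  <  k=2

[0,4] S   <
  [0,2] N   >
    [0,1] "with" : N/PP
    [1,2] "river" : PP
  [2,4] S\N   >
    [2,3] "dog" : (S\N)/NP
    [3,4] "saw" : NP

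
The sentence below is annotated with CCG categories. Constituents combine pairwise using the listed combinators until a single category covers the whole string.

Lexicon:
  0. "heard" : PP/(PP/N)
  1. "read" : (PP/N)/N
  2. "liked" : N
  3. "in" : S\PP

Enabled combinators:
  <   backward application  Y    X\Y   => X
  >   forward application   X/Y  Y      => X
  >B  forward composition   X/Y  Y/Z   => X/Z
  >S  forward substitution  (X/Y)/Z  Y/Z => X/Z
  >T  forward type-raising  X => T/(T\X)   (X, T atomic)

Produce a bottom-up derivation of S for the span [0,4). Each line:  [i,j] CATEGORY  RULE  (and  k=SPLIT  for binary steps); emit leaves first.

[0,1] PP/(PP/N)  lex  "heard"
[1,2] (PP/N)/N  lex  "read"
[2,3] N  lex  "liked"
[1,3] PP/N  >  k=2
[0,3] PP  >  k=1
[3,4] S\PP  lex  "in"
[0,4] S  <  k=3

[0,4] S   <
  [0,3] PP   >
    [0,1] "heard" : PP/(PP/N)
    [1,3] PP/N   >
      [1,2] "read" : (PP/N)/N
      [2,3] "liked" : N
  [3,4] "in" : S\PP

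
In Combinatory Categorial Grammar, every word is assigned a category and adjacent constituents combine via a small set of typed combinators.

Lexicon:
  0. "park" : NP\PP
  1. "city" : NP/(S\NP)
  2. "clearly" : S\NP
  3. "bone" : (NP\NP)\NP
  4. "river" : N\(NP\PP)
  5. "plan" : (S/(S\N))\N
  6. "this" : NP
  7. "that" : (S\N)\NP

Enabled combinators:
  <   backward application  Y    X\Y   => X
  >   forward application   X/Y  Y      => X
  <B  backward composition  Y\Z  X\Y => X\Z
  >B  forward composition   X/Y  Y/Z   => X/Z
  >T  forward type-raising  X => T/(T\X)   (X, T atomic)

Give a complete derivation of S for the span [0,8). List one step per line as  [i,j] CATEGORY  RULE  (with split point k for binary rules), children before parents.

[0,1] NP\PP  lex  "park"
[1,2] NP/(S\NP)  lex  "city"
[2,3] S\NP  lex  "clearly"
[1,3] NP  >  k=2
[3,4] (NP\NP)\NP  lex  "bone"
[1,4] NP\NP  <  k=3
[0,4] NP\PP  <B  k=1
[4,5] N\(NP\PP)  lex  "river"
[0,5] N  <  k=4
[5,6] (S/(S\N))\N  lex  "plan"
[0,6] S/(S\N)  <  k=5
[6,7] NP  lex  "this"
[7,8] (S\N)\NP  lex  "that"
[6,8] S\N  <  k=7
[0,8] S  >  k=6

[0,8] S   >
  [0,6] S/(S\N)   <
    [0,5] N   <
      [0,4] NP\PP   <B
        [0,1] "park" : NP\PP
        [1,4] NP\NP   <
          [1,3] NP   >
            [1,2] "city" : NP/(S\NP)
            [2,3] "clearly" : S\NP
          [3,4] "bone" : (NP\NP)\NP
      [4,5] "river" : N\(NP\PP)
    [5,6] "plan" : (S/(S\N))\N
  [6,8] S\N   <
    [6,7] "this" : NP
    [7,8] "that" : (S\N)\NP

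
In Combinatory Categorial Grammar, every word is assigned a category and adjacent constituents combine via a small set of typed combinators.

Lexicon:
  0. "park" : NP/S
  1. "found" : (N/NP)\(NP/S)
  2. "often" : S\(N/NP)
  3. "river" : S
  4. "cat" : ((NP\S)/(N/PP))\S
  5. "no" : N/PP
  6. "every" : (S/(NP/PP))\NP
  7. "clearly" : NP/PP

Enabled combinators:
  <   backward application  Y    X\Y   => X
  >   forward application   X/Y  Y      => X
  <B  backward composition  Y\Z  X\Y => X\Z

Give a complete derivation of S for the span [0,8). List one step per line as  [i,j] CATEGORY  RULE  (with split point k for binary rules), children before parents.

[0,8] S   >
  [0,7] S/(NP/PP)   <
    [0,6] NP   <
      [0,3] S   <
        [0,2] N/NP   <
          [0,1] "park" : NP/S
          [1,2] "found" : (N/NP)\(NP/S)
        [2,3] "often" : S\(N/NP)
      [3,6] NP\S   >
        [3,5] (NP\S)/(N/PP)   <
          [3,4] "river" : S
          [4,5] "cat" : ((NP\S)/(N/PP))\S
        [5,6] "no" : N/PP
    [6,7] "every" : (S/(NP/PP))\NP
  [7,8] "clearly" : NP/PP

[0,1] NP/S  lex  "park"
[1,2] (N/NP)\(NP/S)  lex  "found"
[0,2] N/NP  <  k=1
[2,3] S\(N/NP)  lex  "often"
[0,3] S  <  k=2
[3,4] S  lex  "river"
[4,5] ((NP\S)/(N/PP))\S  lex  "cat"
[3,5] (NP\S)/(N/PP)  <  k=4
[5,6] N/PP  lex  "no"
[3,6] NP\S  >  k=5
[0,6] NP  <  k=3
[6,7] (S/(NP/PP))\NP  lex  "every"
[0,7] S/(NP/PP)  <  k=6
[7,8] NP/PP  lex  "clearly"
[0,8] S  >  k=7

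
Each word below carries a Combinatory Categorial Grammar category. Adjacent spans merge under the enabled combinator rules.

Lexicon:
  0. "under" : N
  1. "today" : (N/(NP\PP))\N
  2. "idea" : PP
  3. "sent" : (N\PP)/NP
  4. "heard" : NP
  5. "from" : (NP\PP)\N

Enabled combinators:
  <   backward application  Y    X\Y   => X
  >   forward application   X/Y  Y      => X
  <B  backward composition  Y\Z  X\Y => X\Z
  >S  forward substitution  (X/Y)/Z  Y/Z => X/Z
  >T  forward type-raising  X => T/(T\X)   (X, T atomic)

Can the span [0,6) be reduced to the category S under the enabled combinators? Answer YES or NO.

N (N/(NP\PP))\N PP (N\PP)/NP NP (NP\PP)\N
CKY chart[0,6] = {N, N/(N\N), NP/(NP\N), PP/(PP\N), S/(S\N)}; S ∉ chart

NO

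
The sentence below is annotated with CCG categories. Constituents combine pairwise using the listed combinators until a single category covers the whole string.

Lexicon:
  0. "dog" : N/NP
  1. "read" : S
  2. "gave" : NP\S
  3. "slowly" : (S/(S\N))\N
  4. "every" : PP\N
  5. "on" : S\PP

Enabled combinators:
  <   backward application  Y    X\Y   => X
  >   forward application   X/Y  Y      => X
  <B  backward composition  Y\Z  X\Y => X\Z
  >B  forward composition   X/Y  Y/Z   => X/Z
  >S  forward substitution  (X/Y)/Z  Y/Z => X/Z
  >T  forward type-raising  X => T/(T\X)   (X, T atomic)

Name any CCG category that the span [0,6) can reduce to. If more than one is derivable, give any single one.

[0,6] S   >
  [0,4] S/(S\N)   <
    [0,3] N   >
      [0,1] "dog" : N/NP
      [1,3] NP   <
        [1,2] "read" : S
        [2,3] "gave" : NP\S
    [3,4] "slowly" : (S/(S\N))\N
  [4,6] S\N   <B
    [4,5] "every" : PP\N
    [5,6] "on" : S\PP

S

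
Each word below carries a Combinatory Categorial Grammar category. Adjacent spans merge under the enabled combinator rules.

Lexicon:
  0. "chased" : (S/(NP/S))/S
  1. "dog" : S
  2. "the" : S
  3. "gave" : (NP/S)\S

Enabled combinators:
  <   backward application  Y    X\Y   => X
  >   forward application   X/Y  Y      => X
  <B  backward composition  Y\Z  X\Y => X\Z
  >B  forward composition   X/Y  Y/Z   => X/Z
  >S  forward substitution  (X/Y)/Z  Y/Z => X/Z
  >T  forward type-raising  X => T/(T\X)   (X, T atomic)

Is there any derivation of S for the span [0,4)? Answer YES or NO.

[0,4] S   >
  [0,2] S/(NP/S)   >
    [0,1] "chased" : (S/(NP/S))/S
    [1,2] "dog" : S
  [2,4] NP/S   <
    [2,3] "the" : S
    [3,4] "gave" : (NP/S)\S

YES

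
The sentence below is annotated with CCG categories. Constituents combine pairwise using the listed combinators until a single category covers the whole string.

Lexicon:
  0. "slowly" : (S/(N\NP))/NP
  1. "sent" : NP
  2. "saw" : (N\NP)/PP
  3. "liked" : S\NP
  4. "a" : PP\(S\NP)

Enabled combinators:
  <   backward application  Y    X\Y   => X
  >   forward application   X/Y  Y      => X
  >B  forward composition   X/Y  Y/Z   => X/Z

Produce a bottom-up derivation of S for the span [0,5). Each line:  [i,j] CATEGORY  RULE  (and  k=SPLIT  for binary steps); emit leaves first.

[0,5] S   >
  [0,2] S/(N\NP)   >
    [0,1] "slowly" : (S/(N\NP))/NP
    [1,2] "sent" : NP
  [2,5] N\NP   >
    [2,3] "saw" : (N\NP)/PP
    [3,5] PP   <
      [3,4] "liked" : S\NP
      [4,5] "a" : PP\(S\NP)

[0,1] (S/(N\NP))/NP  lex  "slowly"
[1,2] NP  lex  "sent"
[0,2] S/(N\NP)  >  k=1
[2,3] (N\NP)/PP  lex  "saw"
[3,4] S\NP  lex  "liked"
[4,5] PP\(S\NP)  lex  "a"
[3,5] PP  <  k=4
[2,5] N\NP  >  k=3
[0,5] S  >  k=2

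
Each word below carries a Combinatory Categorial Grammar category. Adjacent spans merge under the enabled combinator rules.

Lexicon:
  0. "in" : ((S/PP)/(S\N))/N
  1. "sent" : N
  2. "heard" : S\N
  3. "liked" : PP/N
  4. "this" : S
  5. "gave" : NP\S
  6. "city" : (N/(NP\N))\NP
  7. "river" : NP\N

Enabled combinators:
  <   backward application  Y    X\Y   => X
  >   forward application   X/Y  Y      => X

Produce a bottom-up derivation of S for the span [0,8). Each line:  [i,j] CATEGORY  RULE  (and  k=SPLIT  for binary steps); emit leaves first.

[0,8] S   >
  [0,3] S/PP   >
    [0,2] (S/PP)/(S\N)   >
      [0,1] "in" : ((S/PP)/(S\N))/N
      [1,2] "sent" : N
    [2,3] "heard" : S\N
  [3,8] PP   >
    [3,4] "liked" : PP/N
    [4,8] N   >
      [4,7] N/(NP\N)   <
        [4,6] NP   <
          [4,5] "this" : S
          [5,6] "gave" : NP\S
        [6,7] "city" : (N/(NP\N))\NP
      [7,8] "river" : NP\N

[0,1] ((S/PP)/(S\N))/N  lex  "in"
[1,2] N  lex  "sent"
[0,2] (S/PP)/(S\N)  >  k=1
[2,3] S\N  lex  "heard"
[0,3] S/PP  >  k=2
[3,4] PP/N  lex  "liked"
[4,5] S  lex  "this"
[5,6] NP\S  lex  "gave"
[4,6] NP  <  k=5
[6,7] (N/(NP\N))\NP  lex  "city"
[4,7] N/(NP\N)  <  k=6
[7,8] NP\N  lex  "river"
[4,8] N  >  k=7
[3,8] PP  >  k=4
[0,8] S  >  k=3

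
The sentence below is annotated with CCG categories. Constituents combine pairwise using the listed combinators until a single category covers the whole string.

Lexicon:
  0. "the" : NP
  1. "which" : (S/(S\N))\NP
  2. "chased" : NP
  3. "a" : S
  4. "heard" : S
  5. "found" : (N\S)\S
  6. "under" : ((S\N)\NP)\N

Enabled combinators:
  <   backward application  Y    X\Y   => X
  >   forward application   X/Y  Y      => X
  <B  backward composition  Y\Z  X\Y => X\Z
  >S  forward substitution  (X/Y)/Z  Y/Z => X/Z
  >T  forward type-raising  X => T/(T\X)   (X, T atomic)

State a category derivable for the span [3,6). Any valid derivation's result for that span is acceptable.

[0,7] S   >
  [0,2] S/(S\N)   <
    [0,1] "the" : NP
    [1,2] "which" : (S/(S\N))\NP
  [2,7] S\N   <
    [2,3] "chased" : NP
    [3,7] (S\N)\NP   <
      [3,6] N   <
        [3,4] "a" : S
        [4,6] N\S   <
          [4,5] "heard" : S
          [5,6] "found" : (N\S)\S
      [6,7] "under" : ((S\N)\NP)\N

N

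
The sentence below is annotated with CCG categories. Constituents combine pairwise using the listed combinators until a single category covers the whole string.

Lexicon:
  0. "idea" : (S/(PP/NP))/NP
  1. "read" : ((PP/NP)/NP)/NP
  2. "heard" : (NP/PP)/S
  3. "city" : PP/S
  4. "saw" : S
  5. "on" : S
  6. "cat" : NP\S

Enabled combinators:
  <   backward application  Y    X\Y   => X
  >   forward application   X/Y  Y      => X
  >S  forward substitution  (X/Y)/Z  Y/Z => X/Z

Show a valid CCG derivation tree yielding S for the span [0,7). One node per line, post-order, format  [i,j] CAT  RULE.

[0,1] (S/(PP/NP))/NP  lex  "idea"
[1,2] ((PP/NP)/NP)/NP  lex  "read"
[2,3] (NP/PP)/S  lex  "heard"
[3,4] PP/S  lex  "city"
[2,4] NP/S  >S  k=3
[4,5] S  lex  "saw"
[2,5] NP  >  k=4
[1,5] (PP/NP)/NP  >  k=2
[0,5] S/NP  >S  k=1
[5,6] S  lex  "on"
[6,7] NP\S  lex  "cat"
[5,7] NP  <  k=6
[0,7] S  >  k=5

[0,7] S   >
  [0,5] S/NP   >S
    [0,1] "idea" : (S/(PP/NP))/NP
    [1,5] (PP/NP)/NP   >
      [1,2] "read" : ((PP/NP)/NP)/NP
      [2,5] NP   >
        [2,4] NP/S   >S
          [2,3] "heard" : (NP/PP)/S
          [3,4] "city" : PP/S
        [4,5] "saw" : S
  [5,7] NP   <
    [5,6] "on" : S
    [6,7] "cat" : NP\S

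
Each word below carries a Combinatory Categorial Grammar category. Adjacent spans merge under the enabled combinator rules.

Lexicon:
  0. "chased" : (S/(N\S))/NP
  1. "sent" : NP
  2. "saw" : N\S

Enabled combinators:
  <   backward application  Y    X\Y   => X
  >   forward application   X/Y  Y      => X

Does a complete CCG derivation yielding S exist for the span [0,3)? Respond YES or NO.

YES

[0,3] S   >
  [0,2] S/(N\S)   >
    [0,1] "chased" : (S/(N\S))/NP
    [1,2] "sent" : NP
  [2,3] "saw" : N\S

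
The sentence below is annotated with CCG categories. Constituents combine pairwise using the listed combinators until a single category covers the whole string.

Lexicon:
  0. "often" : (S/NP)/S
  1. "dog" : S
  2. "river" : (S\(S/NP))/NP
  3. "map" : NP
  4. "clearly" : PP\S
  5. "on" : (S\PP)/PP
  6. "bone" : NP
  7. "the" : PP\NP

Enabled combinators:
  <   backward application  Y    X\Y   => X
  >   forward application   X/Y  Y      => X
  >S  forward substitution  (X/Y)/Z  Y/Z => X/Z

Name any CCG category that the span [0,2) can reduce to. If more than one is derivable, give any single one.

S/NP

[0,8] S   <
  [0,5] PP   <
    [0,4] S   <
      [0,2] S/NP   >
        [0,1] "often" : (S/NP)/S
        [1,2] "dog" : S
      [2,4] S\(S/NP)   >
        [2,3] "river" : (S\(S/NP))/NP
        [3,4] "map" : NP
    [4,5] "clearly" : PP\S
  [5,8] S\PP   >
    [5,6] "on" : (S\PP)/PP
    [6,8] PP   <
      [6,7] "bone" : NP
      [7,8] "the" : PP\NP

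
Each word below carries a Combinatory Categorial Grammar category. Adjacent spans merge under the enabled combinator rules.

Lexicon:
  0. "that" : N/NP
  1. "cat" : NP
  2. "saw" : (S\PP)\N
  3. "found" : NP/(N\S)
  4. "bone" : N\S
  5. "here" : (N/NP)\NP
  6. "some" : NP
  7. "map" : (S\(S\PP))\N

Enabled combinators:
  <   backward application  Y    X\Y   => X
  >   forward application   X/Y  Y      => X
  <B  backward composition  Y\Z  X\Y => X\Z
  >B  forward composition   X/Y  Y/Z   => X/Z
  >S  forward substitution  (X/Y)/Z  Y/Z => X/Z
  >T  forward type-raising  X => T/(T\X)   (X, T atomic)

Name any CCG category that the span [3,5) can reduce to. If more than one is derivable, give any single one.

[0,8] S   <
  [0,3] S\PP   <
    [0,2] N   >
      [0,1] "that" : N/NP
      [1,2] "cat" : NP
    [2,3] "saw" : (S\PP)\N
  [3,8] S\(S\PP)   <
    [3,7] N   >
      [3,6] N/NP   <
        [3,5] NP   >
          [3,4] "found" : NP/(N\S)
          [4,5] "bone" : N\S
        [5,6] "here" : (N/NP)\NP
      [6,7] "some" : NP
    [7,8] "map" : (S\(S\PP))\N

NP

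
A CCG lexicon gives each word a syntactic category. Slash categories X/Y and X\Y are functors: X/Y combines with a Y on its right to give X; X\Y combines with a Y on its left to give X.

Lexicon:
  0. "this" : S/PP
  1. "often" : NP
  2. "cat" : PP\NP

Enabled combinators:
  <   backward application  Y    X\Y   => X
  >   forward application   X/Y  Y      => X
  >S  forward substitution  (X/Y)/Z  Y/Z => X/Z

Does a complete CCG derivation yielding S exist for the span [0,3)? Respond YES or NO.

YES

[0,3] S   >
  [0,1] "this" : S/PP
  [1,3] PP   <
    [1,2] "often" : NP
    [2,3] "cat" : PP\NP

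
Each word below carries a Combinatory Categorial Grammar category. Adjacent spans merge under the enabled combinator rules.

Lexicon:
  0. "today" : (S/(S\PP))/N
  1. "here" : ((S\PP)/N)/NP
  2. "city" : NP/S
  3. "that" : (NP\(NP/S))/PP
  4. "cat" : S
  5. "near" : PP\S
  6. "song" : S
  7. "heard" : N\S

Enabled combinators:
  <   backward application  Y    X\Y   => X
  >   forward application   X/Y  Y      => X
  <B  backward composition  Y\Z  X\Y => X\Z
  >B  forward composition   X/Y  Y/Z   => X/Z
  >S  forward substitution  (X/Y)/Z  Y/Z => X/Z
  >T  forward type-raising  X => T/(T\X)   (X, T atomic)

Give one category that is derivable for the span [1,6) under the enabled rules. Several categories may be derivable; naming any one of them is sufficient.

[0,8] S   >
  [0,6] S/N   >S
    [0,1] "today" : (S/(S\PP))/N
    [1,6] (S\PP)/N   >
      [1,2] "here" : ((S\PP)/N)/NP
      [2,6] NP   <
        [2,3] "city" : NP/S
        [3,6] NP\(NP/S)   >
          [3,4] "that" : (NP\(NP/S))/PP
          [4,6] PP   <
            [4,5] "cat" : S
            [5,6] "near" : PP\S
  [6,8] N   >
    [6,7] N/(N\S)   >T
      [6,7] "song" : S
    [7,8] "heard" : N\S

(S\PP)/N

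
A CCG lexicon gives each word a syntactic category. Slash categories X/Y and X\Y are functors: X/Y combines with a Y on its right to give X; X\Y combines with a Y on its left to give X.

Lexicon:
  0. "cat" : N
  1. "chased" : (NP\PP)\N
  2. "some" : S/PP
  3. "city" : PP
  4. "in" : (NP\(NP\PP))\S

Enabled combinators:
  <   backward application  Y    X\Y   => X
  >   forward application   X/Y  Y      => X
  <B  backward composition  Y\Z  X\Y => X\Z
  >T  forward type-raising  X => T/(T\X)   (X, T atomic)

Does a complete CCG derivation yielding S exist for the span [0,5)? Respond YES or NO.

NO

N (NP\PP)\N S/PP PP (NP\(NP\PP))\S
CKY chart[0,5] = {N/(N\NP), NP, NP/(NP\NP), PP/(PP\NP), S/(S\NP)}; S ∉ chart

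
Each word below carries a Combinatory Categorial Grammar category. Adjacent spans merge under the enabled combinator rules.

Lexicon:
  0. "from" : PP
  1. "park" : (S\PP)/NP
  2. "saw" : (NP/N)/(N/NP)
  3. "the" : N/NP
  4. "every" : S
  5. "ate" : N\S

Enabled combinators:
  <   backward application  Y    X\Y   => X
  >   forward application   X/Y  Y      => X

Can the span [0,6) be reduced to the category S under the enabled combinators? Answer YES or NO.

YES

[0,6] S   <
  [0,1] "from" : PP
  [1,6] S\PP   >
    [1,2] "park" : (S\PP)/NP
    [2,6] NP   >
      [2,4] NP/N   >
        [2,3] "saw" : (NP/N)/(N/NP)
        [3,4] "the" : N/NP
      [4,6] N   <
        [4,5] "every" : S
        [5,6] "ate" : N\S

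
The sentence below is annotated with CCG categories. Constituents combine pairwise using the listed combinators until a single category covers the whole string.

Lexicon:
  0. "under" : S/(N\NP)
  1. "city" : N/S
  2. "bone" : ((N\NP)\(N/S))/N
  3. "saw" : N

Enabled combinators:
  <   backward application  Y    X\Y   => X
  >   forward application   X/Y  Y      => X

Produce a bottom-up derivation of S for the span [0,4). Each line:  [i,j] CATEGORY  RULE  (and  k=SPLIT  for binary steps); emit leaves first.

[0,4] S   >
  [0,1] "under" : S/(N\NP)
  [1,4] N\NP   <
    [1,2] "city" : N/S
    [2,4] (N\NP)\(N/S)   >
      [2,3] "bone" : ((N\NP)\(N/S))/N
      [3,4] "saw" : N

[0,1] S/(N\NP)  lex  "under"
[1,2] N/S  lex  "city"
[2,3] ((N\NP)\(N/S))/N  lex  "bone"
[3,4] N  lex  "saw"
[2,4] (N\NP)\(N/S)  >  k=3
[1,4] N\NP  <  k=2
[0,4] S  >  k=1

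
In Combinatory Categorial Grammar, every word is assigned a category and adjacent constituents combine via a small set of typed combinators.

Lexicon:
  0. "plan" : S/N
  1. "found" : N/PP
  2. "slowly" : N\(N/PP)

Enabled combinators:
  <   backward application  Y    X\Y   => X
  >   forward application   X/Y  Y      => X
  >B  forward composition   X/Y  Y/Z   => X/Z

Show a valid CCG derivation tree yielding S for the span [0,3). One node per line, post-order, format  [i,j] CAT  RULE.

[0,1] S/N  lex  "plan"
[1,2] N/PP  lex  "found"
[2,3] N\(N/PP)  lex  "slowly"
[1,3] N  <  k=2
[0,3] S  >  k=1

[0,3] S   >
  [0,1] "plan" : S/N
  [1,3] N   <
    [1,2] "found" : N/PP
    [2,3] "slowly" : N\(N/PP)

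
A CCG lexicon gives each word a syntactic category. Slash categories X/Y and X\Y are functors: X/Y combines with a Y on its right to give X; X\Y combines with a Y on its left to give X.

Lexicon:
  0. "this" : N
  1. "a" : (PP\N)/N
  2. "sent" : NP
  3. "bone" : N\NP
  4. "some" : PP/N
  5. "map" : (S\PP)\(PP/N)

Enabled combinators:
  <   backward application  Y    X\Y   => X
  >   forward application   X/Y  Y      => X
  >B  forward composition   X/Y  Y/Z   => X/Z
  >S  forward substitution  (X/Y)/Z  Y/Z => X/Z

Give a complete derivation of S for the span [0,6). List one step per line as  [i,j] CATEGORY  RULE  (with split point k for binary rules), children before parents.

[0,1] N  lex  "this"
[1,2] (PP\N)/N  lex  "a"
[2,3] NP  lex  "sent"
[3,4] N\NP  lex  "bone"
[2,4] N  <  k=3
[1,4] PP\N  >  k=2
[0,4] PP  <  k=1
[4,5] PP/N  lex  "some"
[5,6] (S\PP)\(PP/N)  lex  "map"
[4,6] S\PP  <  k=5
[0,6] S  <  k=4

[0,6] S   <
  [0,4] PP   <
    [0,1] "this" : N
    [1,4] PP\N   >
      [1,2] "a" : (PP\N)/N
      [2,4] N   <
        [2,3] "sent" : NP
        [3,4] "bone" : N\NP
  [4,6] S\PP   <
    [4,5] "some" : PP/N
    [5,6] "map" : (S\PP)\(PP/N)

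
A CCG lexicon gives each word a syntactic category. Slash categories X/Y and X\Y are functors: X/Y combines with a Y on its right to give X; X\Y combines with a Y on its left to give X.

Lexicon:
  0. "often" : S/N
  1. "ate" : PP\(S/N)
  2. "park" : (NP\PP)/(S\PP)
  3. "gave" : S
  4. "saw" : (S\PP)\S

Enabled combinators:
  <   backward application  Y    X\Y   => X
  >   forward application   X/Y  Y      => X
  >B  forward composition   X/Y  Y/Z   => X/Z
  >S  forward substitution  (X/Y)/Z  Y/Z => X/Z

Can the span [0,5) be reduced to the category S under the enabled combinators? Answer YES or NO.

S/N PP\(S/N) (NP\PP)/(S\PP) S (S\PP)\S
CKY chart[0,5] = {NP}; S ∉ chart

NO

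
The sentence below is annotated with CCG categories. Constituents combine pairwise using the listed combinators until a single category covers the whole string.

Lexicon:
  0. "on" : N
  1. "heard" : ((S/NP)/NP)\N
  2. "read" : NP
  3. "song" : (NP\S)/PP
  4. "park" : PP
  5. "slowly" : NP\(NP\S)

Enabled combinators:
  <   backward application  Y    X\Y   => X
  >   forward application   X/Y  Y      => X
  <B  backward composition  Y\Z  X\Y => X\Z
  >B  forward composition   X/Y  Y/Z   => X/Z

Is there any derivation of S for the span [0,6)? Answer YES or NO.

YES

[0,6] S   >
  [0,3] S/NP   >
    [0,2] (S/NP)/NP   <
      [0,1] "on" : N
      [1,2] "heard" : ((S/NP)/NP)\N
    [2,3] "read" : NP
  [3,6] NP   <
    [3,5] NP\S   >
      [3,4] "song" : (NP\S)/PP
      [4,5] "park" : PP
    [5,6] "slowly" : NP\(NP\S)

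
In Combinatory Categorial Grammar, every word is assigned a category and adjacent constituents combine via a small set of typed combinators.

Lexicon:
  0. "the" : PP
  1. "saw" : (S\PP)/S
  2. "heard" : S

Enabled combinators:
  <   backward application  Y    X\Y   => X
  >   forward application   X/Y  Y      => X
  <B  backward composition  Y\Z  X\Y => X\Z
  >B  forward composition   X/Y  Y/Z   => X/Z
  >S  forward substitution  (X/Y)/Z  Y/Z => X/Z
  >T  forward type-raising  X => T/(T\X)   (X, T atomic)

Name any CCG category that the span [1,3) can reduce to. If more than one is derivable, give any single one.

S\PP

[0,3] S   >
  [0,1] S/(S\PP)   >T
    [0,1] "the" : PP
  [1,3] S\PP   >
    [1,2] "saw" : (S\PP)/S
    [2,3] "heard" : S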